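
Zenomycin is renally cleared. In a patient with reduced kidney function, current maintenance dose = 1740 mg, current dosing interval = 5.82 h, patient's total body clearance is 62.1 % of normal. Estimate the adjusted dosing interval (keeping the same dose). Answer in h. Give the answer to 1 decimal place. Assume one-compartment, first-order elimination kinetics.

9.4 h

To keep the same average steady-state level, dosing rate must scale with clearance.
CL ratio = 62.1 / 100 = 0.6210
New interval (same dose) = 5.82 / 0.6210 = 9.372 h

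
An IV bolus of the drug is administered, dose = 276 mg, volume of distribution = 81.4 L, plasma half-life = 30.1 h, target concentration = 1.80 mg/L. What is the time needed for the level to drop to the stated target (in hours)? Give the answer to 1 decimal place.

27.5 h

C₀ = Dose / Vd = 276.0 / 81.4 = 3.391 mg/L
k = ln2 / t½ = 0.693147 / 30.1 = 0.02303 h⁻¹
t = ln(C₀ / C) / k = ln(3.391 / 1.80) / 0.02303
  = ln(1.884) / 0.02303 = 0.6334 / 0.02303 = 27.50 h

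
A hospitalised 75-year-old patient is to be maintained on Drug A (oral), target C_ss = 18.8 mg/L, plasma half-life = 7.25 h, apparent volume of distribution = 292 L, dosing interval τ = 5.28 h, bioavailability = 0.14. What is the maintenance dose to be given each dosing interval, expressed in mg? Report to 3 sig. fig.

19800 mg

k = ln2 / t½ = 0.693147 / 7.25 = 0.09561 h⁻¹
CL = k × Vd = 0.09561 × 292 = 27.92 L/h
At steady state, F × (Dose/τ) = Css × CL.
Dose = Css × CL × τ / F = 18.8 × 27.92 × 5.28 / 0.14 = 19800 mg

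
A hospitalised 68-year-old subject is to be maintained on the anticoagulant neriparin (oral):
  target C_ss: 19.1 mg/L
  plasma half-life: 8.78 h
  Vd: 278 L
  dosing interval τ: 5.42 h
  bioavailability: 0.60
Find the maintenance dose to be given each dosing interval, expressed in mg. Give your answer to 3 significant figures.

3790 mg

k = ln2 / t½ = 0.693147 / 8.78 = 0.07895 h⁻¹
CL = k × Vd = 0.07895 × 278 = 21.95 L/h
At steady state, F × (Dose/τ) = Css × CL.
Dose = Css × CL × τ / F = 19.1 × 21.95 × 5.42 / 0.60 = 3787 mg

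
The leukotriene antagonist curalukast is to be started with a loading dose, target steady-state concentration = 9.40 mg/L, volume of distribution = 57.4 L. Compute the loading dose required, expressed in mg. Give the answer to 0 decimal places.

540 mg

LD = Css × Vd = 9.40 × 57.4 = 539.6 mg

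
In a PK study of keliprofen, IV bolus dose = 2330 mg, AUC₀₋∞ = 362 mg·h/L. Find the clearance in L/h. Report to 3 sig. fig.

CL = Dose / AUC = 2330 / 362 = 6.436 L/h

6.44 L/h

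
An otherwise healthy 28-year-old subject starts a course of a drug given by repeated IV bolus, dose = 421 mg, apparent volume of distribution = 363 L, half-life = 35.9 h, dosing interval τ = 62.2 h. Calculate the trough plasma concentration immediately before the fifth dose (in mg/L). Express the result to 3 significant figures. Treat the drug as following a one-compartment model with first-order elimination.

0.495 mg/L

C₀ per dose = Dose / Vd = 421 / 363 = 1.160 mg/L
k = ln2 / t½ = 0.693147 / 35.9 = 0.01931 h⁻¹
Fraction remaining after one interval: r = e^(−kτ) = e^(−0.01931 × 62.2) = 0.3009
Before dose 5, 4 doses have been given (aged 1τ, 2τ, 3τ, 4τ).
C_trough = C₀ × (r + r² + … + r^4) = C₀ × r(1−r^4)/(1−r)
        = 1.160 × 0.3009 × (1 − 0.008198) / (1 − 0.3009) = 0.4952 mg/L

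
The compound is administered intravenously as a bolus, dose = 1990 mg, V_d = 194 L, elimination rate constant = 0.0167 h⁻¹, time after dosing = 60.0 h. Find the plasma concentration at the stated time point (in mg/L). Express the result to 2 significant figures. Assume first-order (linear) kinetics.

3.8 mg/L

C₀ = Dose / Vd = 1990 / 194 = 10.26 mg/L
C = C₀ · e^(−k·t) = 10.26 × e^(−0.01670 × 60.0)
  = 10.26 × 0.3671 = 3.766 mg/L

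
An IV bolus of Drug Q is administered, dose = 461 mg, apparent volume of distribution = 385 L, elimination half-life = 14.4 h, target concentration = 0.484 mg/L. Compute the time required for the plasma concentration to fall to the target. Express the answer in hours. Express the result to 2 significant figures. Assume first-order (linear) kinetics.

C₀ = Dose / Vd = 461.0 / 385 = 1.197 mg/L
k = ln2 / t½ = 0.693147 / 14.4 = 0.04814 h⁻¹
t = ln(C₀ / C) / k = ln(1.197 / 0.484) / 0.04814
  = ln(2.473) / 0.04814 = 0.9054 / 0.04814 = 18.81 h

19 h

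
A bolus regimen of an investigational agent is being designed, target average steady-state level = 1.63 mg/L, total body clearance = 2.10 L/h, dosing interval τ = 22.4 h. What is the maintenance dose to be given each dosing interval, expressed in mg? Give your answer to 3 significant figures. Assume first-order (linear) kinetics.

At steady state, Dose/τ = Css × CL.
Dose = Css × CL × τ = 1.63 × 2.100 × 22.4 = 76.68 mg

76.7 mg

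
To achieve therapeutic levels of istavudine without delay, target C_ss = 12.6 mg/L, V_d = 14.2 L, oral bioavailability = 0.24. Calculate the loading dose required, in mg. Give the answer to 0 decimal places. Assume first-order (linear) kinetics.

LD = Css × Vd / F = 12.6 × 14.2 / 0.24 = 745.5 mg

746 mg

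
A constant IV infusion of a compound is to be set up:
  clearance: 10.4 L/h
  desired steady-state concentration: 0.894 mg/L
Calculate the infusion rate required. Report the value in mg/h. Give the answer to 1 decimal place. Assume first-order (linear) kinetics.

9.3 mg/h

At steady state, infusion rate R₀ = Css × CL = 0.894 × 10.40 = 9.298 mg/h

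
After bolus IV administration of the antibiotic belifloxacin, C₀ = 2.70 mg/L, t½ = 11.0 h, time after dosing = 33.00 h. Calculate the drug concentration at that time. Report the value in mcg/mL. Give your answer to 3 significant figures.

0.338 mcg/mL

k = ln2 / t½ = 0.693147 / 11.0 = 0.06301 h⁻¹
t / t½ = 33.00 / 11.0 = 3 half-lives
C = C₀ × (1/2)^3 = 2.700 × 0.1250 = 0.3375 mg/L
(0.3375 mg/L = 0.3375 mcg/mL)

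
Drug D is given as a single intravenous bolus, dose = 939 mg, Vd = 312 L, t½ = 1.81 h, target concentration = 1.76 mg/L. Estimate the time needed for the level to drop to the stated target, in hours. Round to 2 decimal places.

C₀ = Dose / Vd = 939.0 / 312 = 3.010 mg/L
k = ln2 / t½ = 0.693147 / 1.81 = 0.3830 h⁻¹
t = ln(C₀ / C) / k = ln(3.010 / 1.76) / 0.3830
  = ln(1.710) / 0.3830 = 0.5365 / 0.3830 = 1.401 h

1.40 h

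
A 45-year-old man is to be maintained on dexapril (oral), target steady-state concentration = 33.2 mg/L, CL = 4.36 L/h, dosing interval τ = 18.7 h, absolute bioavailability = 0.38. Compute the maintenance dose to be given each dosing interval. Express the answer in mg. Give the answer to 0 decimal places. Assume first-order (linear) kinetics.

At steady state, F × (Dose/τ) = Css × CL.
Dose = Css × CL × τ / F = 33.2 × 4.360 × 18.7 / 0.38 = 7123 mg

7123 mg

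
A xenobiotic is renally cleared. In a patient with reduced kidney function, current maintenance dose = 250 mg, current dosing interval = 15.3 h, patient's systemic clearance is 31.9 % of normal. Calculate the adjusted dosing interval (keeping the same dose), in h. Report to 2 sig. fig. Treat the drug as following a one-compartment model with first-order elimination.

To keep the same average steady-state level, dosing rate must scale with clearance.
CL ratio = 31.9 / 100 = 0.3190
New interval (same dose) = 15.3 / 0.3190 = 47.96 h

48 h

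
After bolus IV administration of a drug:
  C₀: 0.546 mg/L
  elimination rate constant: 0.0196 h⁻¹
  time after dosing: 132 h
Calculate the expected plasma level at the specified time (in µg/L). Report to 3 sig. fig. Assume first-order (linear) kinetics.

41.1 µg/L

C = C₀ · e^(−k·t) = 0.5460 × e^(−0.01960 × 132)
  = 0.5460 × 0.07523 = 0.04108 mg/L
Convert: 0.04108 mg/L × 1000 = 41.08 µg/L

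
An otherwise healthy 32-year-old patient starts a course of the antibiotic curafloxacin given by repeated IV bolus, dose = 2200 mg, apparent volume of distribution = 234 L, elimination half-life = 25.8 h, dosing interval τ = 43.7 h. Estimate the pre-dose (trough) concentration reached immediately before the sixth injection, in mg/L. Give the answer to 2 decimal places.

4.19 mg/L

C₀ per dose = Dose / Vd = 2200 / 234 = 9.402 mg/L
k = ln2 / t½ = 0.693147 / 25.8 = 0.02687 h⁻¹
Fraction remaining after one interval: r = e^(−kτ) = e^(−0.02687 × 43.7) = 0.3091
Before dose 6, 5 doses have been given (aged 1τ, 2τ, 3τ, 4τ, 5τ).
C_trough = C₀ × (r + r² + … + r^5) = C₀ × r(1−r^5)/(1−r)
        = 9.402 × 0.3091 × (1 − 0.002822) / (1 − 0.3091) = 4.194 mg/L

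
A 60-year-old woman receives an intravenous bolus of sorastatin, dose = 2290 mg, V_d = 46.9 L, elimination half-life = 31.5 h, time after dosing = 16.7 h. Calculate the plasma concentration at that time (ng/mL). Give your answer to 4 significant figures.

C₀ = Dose / Vd = 2290 / 46.9 = 48.83 mg/L
k = ln2 / t½ = 0.693147 / 31.5 = 0.02200 h⁻¹
C = C₀ · e^(−k·t) = 48.83 × e^(−0.02200 × 16.7)
  = 48.83 × 0.6925 = 33.81 mg/L
Convert: 33.81 mg/L × 1000 = 33810 ng/mL

33810 ng/mL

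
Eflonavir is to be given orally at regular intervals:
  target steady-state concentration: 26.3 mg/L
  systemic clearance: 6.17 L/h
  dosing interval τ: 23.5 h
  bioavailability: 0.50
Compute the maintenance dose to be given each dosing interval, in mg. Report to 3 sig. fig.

7630 mg

At steady state, F × (Dose/τ) = Css × CL.
Dose = Css × CL × τ / F = 26.3 × 6.170 × 23.5 / 0.50 = 7627 mg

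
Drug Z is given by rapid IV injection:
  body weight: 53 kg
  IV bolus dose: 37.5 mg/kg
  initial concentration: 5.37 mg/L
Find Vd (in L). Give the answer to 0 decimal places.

Dose = 37.5 × 53 = 1988 mg
Vd = Dose / C₀ = 1988 / 5.37 = 370.2 L

370 L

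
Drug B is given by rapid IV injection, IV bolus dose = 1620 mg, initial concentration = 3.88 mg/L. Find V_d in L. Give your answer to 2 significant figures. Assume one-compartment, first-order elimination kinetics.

420 L

Vd = Dose / C₀ = 1620 / 3.88 = 417.5 L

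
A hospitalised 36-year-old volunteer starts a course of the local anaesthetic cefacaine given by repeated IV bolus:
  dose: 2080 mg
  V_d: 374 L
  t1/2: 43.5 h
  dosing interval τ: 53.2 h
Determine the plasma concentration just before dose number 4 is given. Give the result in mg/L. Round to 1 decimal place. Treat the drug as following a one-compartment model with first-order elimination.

C₀ per dose = Dose / Vd = 2080 / 374 = 5.561 mg/L
k = ln2 / t½ = 0.693147 / 43.5 = 0.01593 h⁻¹
Fraction remaining after one interval: r = e^(−kτ) = e^(−0.01593 × 53.2) = 0.4285
Before dose 4, 3 doses have been given (aged 1τ, 2τ, 3τ).
C_trough = C₀ × (r + r² + … + r^3) = C₀ × r(1−r^3)/(1−r)
        = 5.561 × 0.4285 × (1 − 0.07868) / (1 − 0.4285) = 3.841 mg/L

3.8 mg/L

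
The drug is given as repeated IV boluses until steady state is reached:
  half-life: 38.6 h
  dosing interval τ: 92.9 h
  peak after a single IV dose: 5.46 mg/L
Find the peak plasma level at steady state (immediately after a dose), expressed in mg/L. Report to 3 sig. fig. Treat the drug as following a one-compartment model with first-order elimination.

6.73 mg/L

k = ln2 / t½ = 0.693147 / 38.6 = 0.01796 h⁻¹
e^(−kτ) = e^(−0.01796 × 92.9) = 0.1885
Accumulation ratio R = 1 / (1 − e^(−kτ)) = 1 / (1 − 0.1885) = 1.232
Steady-state peak = C₀ × R = 5.46 × 1.232 = 6.727 mg/L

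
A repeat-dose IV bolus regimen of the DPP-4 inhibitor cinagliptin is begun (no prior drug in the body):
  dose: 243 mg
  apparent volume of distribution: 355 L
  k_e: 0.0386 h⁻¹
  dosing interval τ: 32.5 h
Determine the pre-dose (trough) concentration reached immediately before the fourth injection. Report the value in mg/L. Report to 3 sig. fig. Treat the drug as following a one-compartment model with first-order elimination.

C₀ per dose = Dose / Vd = 243 / 355 = 0.6845 mg/L
Fraction remaining after one interval: r = e^(−kτ) = e^(−0.03860 × 32.5) = 0.2852
Before dose 4, 3 doses have been given (aged 1τ, 2τ, 3τ).
C_trough = C₀ × (r + r² + … + r^3) = C₀ × r(1−r^3)/(1−r)
        = 0.6845 × 0.2852 × (1 − 0.02320) / (1 − 0.2852) = 0.2668 mg/L

0.267 mg/L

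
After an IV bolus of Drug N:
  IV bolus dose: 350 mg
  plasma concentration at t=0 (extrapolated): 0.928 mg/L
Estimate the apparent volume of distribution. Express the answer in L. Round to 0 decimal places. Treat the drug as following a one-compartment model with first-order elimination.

377 L

Vd = Dose / C₀ = 350.0 / 0.928 = 377.2 L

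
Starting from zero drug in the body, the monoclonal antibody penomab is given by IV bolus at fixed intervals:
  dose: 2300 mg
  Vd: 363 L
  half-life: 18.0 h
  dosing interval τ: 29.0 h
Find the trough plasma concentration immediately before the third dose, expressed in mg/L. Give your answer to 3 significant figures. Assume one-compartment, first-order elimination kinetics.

2.75 mg/L

C₀ per dose = Dose / Vd = 2300 / 363 = 6.336 mg/L
k = ln2 / t½ = 0.693147 / 18.0 = 0.03851 h⁻¹
Fraction remaining after one interval: r = e^(−kτ) = e^(−0.03851 × 29.0) = 0.3273
Before dose 3, 2 doses have been given (aged 1τ, 2τ).
C_trough = C₀ × (r + r²) = 6.336 × (0.3273 + 0.1071) = 2.752 mg/L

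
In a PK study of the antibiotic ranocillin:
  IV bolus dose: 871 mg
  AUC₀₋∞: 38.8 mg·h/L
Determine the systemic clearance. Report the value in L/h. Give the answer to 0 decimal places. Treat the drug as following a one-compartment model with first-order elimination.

CL = Dose / AUC = 871 / 38.8 = 22.45 L/h

22 L/h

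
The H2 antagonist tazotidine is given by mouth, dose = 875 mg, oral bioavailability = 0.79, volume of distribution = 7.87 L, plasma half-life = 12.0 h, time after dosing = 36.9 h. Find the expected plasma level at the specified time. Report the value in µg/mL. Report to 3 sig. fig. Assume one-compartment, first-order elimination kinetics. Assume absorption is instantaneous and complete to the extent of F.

Amount reaching circulation = F × Dose = 0.79 × 875.0 = 691.3 mg
C₀ = F·Dose / Vd = 691.3 / 7.87 = 87.84 mg/L
k = ln2 / t½ = 0.693147 / 12.0 = 0.05776 h⁻¹
C = C₀ · e^(−k·t) = 87.84 × e^(−0.05776 × 36.9)
  = 87.84 × 0.1187 = 10.43 mg/L
(10.43 mg/L = 10.43 µg/mL)

10.4 µg/mL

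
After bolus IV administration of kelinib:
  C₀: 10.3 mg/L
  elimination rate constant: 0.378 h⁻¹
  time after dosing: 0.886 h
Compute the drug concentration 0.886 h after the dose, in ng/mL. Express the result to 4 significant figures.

7369 ng/mL

C = C₀ · e^(−k·t) = 10.30 × e^(−0.3780 × 0.886)
  = 10.30 × 0.7154 = 7.369 mg/L
Convert: 7.369 mg/L × 1000 = 7369 ng/mL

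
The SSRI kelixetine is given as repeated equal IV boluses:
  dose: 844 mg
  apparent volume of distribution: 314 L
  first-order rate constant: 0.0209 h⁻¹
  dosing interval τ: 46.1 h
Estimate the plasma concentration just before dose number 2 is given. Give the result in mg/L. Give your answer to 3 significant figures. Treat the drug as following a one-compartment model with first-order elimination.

C₀ per dose = Dose / Vd = 844 / 314 = 2.688 mg/L
Fraction remaining after one interval: r = e^(−kτ) = e^(−0.02090 × 46.1) = 0.3816
Before dose 2, 1 dose has been given (aged 1τ).
C_trough = C₀ × r = 2.688 × 0.3816 = 1.026 mg/L

1.03 mg/L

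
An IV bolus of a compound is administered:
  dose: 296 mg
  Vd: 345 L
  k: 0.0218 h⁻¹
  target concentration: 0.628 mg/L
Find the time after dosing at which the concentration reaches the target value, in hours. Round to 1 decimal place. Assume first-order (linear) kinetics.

C₀ = Dose / Vd = 296.0 / 345 = 0.8580 mg/L
t = ln(C₀ / C) / k = ln(0.8580 / 0.628) / 0.02180
  = ln(1.366) / 0.02180 = 0.3119 / 0.02180 = 14.31 h

14.3 h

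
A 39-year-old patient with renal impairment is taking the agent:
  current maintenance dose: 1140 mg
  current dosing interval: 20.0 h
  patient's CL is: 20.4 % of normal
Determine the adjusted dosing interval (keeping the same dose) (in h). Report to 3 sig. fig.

98.0 h

To keep the same average steady-state level, dosing rate must scale with clearance.
CL ratio = 20.4 / 100 = 0.2040
New interval (same dose) = 20.0 / 0.2040 = 98.04 h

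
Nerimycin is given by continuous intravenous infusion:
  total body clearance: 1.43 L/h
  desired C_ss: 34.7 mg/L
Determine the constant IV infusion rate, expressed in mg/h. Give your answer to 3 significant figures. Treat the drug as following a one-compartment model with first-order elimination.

49.6 mg/h

At steady state, infusion rate R₀ = Css × CL = 34.7 × 1.430 = 49.62 mg/h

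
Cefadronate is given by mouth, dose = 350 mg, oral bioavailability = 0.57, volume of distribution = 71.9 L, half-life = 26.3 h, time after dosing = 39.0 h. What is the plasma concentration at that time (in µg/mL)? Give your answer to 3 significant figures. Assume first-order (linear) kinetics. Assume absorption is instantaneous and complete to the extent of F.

Amount reaching circulation = F × Dose = 0.57 × 350.0 = 199.5 mg
C₀ = F·Dose / Vd = 199.5 / 71.9 = 2.775 mg/L
k = ln2 / t½ = 0.693147 / 26.3 = 0.02636 h⁻¹
C = C₀ · e^(−k·t) = 2.775 × e^(−0.02636 × 39.0)
  = 2.775 × 0.3577 = 0.9926 mg/L
(0.9926 mg/L = 0.9926 µg/mL)

0.993 µg/mL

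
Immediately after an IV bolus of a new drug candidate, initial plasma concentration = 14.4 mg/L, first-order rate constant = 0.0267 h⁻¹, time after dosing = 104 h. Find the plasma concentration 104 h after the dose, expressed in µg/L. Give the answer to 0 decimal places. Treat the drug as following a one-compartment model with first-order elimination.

896 µg/L

C = C₀ · e^(−k·t) = 14.40 × e^(−0.02670 × 104)
  = 14.40 × 0.06224 = 0.8963 mg/L
Convert: 0.8963 mg/L × 1000 = 896.3 µg/L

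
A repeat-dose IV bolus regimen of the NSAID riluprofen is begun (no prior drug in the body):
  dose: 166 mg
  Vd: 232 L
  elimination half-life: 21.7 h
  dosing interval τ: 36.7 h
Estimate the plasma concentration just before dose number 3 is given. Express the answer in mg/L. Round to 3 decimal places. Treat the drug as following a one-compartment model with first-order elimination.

C₀ per dose = Dose / Vd = 166 / 232 = 0.7155 mg/L
k = ln2 / t½ = 0.693147 / 21.7 = 0.03194 h⁻¹
Fraction remaining after one interval: r = e^(−kτ) = e^(−0.03194 × 36.7) = 0.3097
Before dose 3, 2 doses have been given (aged 1τ, 2τ).
C_trough = C₀ × (r + r²) = 0.7155 × (0.3097 + 0.09591) = 0.2902 mg/L

0.290 mg/L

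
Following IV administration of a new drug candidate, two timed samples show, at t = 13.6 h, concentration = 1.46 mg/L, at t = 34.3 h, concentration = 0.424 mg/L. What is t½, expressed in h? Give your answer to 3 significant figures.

11.6 h

k = ln(C₁/C₂) / (t₂ − t₁) = ln(1.46/0.424) / (34.3 − 13.6)
  = 1.236 / 20.70 = 0.05971 h⁻¹
t½ = ln2 / k = 0.693147 / 0.05971 = 11.61 h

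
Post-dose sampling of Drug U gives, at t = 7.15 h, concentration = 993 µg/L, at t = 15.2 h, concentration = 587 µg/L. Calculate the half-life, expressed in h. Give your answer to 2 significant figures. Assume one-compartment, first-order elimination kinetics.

k = ln(C₁/C₂) / (t₂ − t₁) = ln(993/587) / (15.2 − 7.15)
  = 0.5257 / 8.050 = 0.06530 h⁻¹
t½ = ln2 / k = 0.693147 / 0.06530 = 10.61 h

11 h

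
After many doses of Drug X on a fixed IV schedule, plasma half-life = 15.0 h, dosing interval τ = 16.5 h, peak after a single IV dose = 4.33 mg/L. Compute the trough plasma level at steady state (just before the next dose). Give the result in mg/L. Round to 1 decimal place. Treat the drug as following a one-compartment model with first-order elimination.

3.8 mg/L

k = ln2 / t½ = 0.693147 / 15.0 = 0.04621 h⁻¹
e^(−kτ) = e^(−0.04621 × 16.5) = 0.4665
Accumulation ratio R = 1 / (1 − e^(−kτ)) = 1 / (1 − 0.4665) = 1.874
Steady-state trough = C₀ × R × e^(−kτ) = 4.33 × 1.874 × 0.4665 = 3.785 mg/L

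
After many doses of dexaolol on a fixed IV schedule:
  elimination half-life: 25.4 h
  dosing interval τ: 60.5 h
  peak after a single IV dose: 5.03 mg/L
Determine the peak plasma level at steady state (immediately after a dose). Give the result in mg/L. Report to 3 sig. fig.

6.22 mg/L

k = ln2 / t½ = 0.693147 / 25.4 = 0.02729 h⁻¹
e^(−kτ) = e^(−0.02729 × 60.5) = 0.1918
Accumulation ratio R = 1 / (1 − e^(−kτ)) = 1 / (1 − 0.1918) = 1.237
Steady-state peak = C₀ × R = 5.03 × 1.237 = 6.222 mg/L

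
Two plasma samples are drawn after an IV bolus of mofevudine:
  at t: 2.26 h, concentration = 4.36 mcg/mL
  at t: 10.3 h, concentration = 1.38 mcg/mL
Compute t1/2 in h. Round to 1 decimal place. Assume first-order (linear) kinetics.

4.8 h

k = ln(C₁/C₂) / (t₂ − t₁) = ln(4.36/1.38) / (10.3 − 2.26)
  = 1.150 / 8.040 = 0.1430 h⁻¹
t½ = ln2 / k = 0.693147 / 0.1430 = 4.847 h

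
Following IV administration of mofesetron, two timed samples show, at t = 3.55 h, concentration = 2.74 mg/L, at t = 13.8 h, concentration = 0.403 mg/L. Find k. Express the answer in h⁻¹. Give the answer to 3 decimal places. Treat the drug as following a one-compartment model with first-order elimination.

k = ln(C₁/C₂) / (t₂ − t₁) = ln(2.74/0.403) / (13.8 − 3.55)
  = 1.917 / 10.25 = 0.1870 h⁻¹

0.187 h⁻¹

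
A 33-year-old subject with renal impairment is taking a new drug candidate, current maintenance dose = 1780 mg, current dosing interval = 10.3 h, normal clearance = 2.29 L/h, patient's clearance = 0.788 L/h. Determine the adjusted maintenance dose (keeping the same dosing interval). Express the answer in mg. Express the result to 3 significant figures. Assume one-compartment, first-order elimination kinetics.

613 mg

To keep the same average steady-state level, dosing rate must scale with clearance.
CL ratio = 0.788 / 2.29 = 0.3441
New dose (same interval) = 1780 × 0.3441 = 612.5 mg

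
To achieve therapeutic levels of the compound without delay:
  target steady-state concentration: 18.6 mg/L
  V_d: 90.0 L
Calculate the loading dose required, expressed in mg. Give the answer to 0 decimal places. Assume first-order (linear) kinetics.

1674 mg

LD = Css × Vd = 18.6 × 90.0 = 1674 mg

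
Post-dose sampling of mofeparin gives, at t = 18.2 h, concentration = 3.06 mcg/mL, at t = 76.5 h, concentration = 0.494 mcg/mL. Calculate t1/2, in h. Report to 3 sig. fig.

22.2 h

k = ln(C₁/C₂) / (t₂ − t₁) = ln(3.06/0.494) / (76.5 − 18.2)
  = 1.824 / 58.30 = 0.03129 h⁻¹
t½ = ln2 / k = 0.693147 / 0.03129 = 22.15 h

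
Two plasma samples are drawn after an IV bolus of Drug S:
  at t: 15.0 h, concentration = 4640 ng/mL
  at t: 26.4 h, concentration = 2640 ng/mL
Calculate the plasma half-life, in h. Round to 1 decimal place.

k = ln(C₁/C₂) / (t₂ − t₁) = ln(4640/2640) / (26.4 − 15.0)
  = 0.5639 / 11.40 = 0.04946 h⁻¹
t½ = ln2 / k = 0.693147 / 0.04946 = 14.01 h

14.0 h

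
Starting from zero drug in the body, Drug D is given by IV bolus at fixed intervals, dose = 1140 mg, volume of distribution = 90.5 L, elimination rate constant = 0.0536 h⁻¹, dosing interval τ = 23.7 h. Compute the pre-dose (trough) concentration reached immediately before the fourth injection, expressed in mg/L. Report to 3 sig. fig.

C₀ per dose = Dose / Vd = 1140 / 90.5 = 12.60 mg/L
Fraction remaining after one interval: r = e^(−kτ) = e^(−0.05360 × 23.7) = 0.2807
Before dose 4, 3 doses have been given (aged 1τ, 2τ, 3τ).
C_trough = C₀ × (r + r² + … + r^3) = C₀ × r(1−r^3)/(1−r)
        = 12.60 × 0.2807 × (1 − 0.02212) / (1 − 0.2807) = 4.808 mg/L

4.81 mg/L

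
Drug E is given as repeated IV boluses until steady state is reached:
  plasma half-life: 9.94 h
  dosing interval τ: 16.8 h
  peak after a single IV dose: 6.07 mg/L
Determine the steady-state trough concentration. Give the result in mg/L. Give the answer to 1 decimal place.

k = ln2 / t½ = 0.693147 / 9.94 = 0.06973 h⁻¹
e^(−kτ) = e^(−0.06973 × 16.8) = 0.3099
Accumulation ratio R = 1 / (1 − e^(−kτ)) = 1 / (1 − 0.3099) = 1.449
Steady-state trough = C₀ × R × e^(−kτ) = 6.07 × 1.449 × 0.3099 = 2.726 mg/L

2.7 mg/L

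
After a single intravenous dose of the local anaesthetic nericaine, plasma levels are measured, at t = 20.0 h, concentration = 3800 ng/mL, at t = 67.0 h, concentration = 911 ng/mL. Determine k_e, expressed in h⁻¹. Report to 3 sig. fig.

k = ln(C₁/C₂) / (t₂ − t₁) = ln(3800/911) / (67.0 − 20.0)
  = 1.428 / 47.00 = 0.03038 h⁻¹

0.0304 h⁻¹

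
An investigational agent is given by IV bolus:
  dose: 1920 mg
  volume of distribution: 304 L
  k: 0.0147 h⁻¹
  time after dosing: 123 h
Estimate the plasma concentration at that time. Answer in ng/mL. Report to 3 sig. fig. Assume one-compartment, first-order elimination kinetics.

1040 ng/mL

C₀ = Dose / Vd = 1920 / 304 = 6.316 mg/L
C = C₀ · e^(−k·t) = 6.316 × e^(−0.01470 × 123)
  = 6.316 × 0.1640 = 1.036 mg/L
Convert: 1.036 mg/L × 1000 = 1036 ng/mL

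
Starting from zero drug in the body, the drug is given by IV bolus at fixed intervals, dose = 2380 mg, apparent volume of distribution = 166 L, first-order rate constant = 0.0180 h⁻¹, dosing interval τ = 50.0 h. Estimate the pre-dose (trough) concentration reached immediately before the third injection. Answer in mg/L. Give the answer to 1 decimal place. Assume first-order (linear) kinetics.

C₀ per dose = Dose / Vd = 2380 / 166 = 14.34 mg/L
Fraction remaining after one interval: r = e^(−kτ) = e^(−0.01800 × 50.0) = 0.4066
Before dose 3, 2 doses have been given (aged 1τ, 2τ).
C_trough = C₀ × (r + r²) = 14.34 × (0.4066 + 0.1653) = 8.201 mg/L

8.2 mg/L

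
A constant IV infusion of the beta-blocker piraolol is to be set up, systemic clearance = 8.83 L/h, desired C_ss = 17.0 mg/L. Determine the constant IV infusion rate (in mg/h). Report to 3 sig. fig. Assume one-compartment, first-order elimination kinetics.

150 mg/h

At steady state, infusion rate R₀ = Css × CL = 17.0 × 8.830 = 150.1 mg/h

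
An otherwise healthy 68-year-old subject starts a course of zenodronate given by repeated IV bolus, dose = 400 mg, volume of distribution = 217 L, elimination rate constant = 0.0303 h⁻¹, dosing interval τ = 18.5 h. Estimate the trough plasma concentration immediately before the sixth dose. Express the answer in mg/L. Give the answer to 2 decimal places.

C₀ per dose = Dose / Vd = 400 / 217 = 1.843 mg/L
Fraction remaining after one interval: r = e^(−kτ) = e^(−0.03030 × 18.5) = 0.5709
Before dose 6, 5 doses have been given (aged 1τ, 2τ, 3τ, 4τ, 5τ).
C_trough = C₀ × (r + r² + … + r^5) = C₀ × r(1−r^5)/(1−r)
        = 1.843 × 0.5709 × (1 − 0.06065) / (1 − 0.5709) = 2.303 mg/L

2.30 mg/L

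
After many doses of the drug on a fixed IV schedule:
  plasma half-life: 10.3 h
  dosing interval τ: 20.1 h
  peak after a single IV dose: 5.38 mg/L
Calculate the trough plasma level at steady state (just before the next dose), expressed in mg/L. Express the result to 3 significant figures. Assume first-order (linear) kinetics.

1.88 mg/L

k = ln2 / t½ = 0.693147 / 10.3 = 0.06730 h⁻¹
e^(−kτ) = e^(−0.06730 × 20.1) = 0.2585
Accumulation ratio R = 1 / (1 − e^(−kτ)) = 1 / (1 − 0.2585) = 1.349
Steady-state trough = C₀ × R × e^(−kτ) = 5.38 × 1.349 × 0.2585 = 1.876 mg/L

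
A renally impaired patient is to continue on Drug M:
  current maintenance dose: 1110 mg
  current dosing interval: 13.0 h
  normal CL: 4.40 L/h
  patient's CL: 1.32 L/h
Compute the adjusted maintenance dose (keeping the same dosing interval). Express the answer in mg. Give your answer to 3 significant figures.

To keep the same average steady-state level, dosing rate must scale with clearance.
CL ratio = 1.32 / 4.40 = 0.3000
New dose (same interval) = 1110 × 0.3000 = 333.0 mg

333 mg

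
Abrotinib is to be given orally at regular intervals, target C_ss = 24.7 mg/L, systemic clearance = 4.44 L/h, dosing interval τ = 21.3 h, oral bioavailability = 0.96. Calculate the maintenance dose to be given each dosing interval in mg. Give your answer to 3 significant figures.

At steady state, F × (Dose/τ) = Css × CL.
Dose = Css × CL × τ / F = 24.7 × 4.440 × 21.3 / 0.96 = 2433 mg

2430 mg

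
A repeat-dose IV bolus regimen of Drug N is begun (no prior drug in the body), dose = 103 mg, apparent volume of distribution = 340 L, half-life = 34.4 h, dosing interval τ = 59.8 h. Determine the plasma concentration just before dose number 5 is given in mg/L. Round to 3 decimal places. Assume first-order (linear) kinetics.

C₀ per dose = Dose / Vd = 103 / 340 = 0.3029 mg/L
k = ln2 / t½ = 0.693147 / 34.4 = 0.02015 h⁻¹
Fraction remaining after one interval: r = e^(−kτ) = e^(−0.02015 × 59.8) = 0.2997
Before dose 5, 4 doses have been given (aged 1τ, 2τ, 3τ, 4τ).
C_trough = C₀ × (r + r² + … + r^4) = C₀ × r(1−r^4)/(1−r)
        = 0.3029 × 0.2997 × (1 − 0.008068) / (1 − 0.2997) = 0.1286 mg/L

0.129 mg/L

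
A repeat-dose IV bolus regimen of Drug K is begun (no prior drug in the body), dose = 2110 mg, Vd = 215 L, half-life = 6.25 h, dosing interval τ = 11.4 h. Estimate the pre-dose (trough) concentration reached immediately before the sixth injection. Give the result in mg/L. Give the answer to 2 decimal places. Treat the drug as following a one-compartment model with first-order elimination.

C₀ per dose = Dose / Vd = 2110 / 215 = 9.814 mg/L
k = ln2 / t½ = 0.693147 / 6.25 = 0.1109 h⁻¹
Fraction remaining after one interval: r = e^(−kτ) = e^(−0.1109 × 11.4) = 0.2824
Before dose 6, 5 doses have been given (aged 1τ, 2τ, 3τ, 4τ, 5τ).
C_trough = C₀ × (r + r² + … + r^5) = C₀ × r(1−r^5)/(1−r)
        = 9.814 × 0.2824 × (1 − 0.001796) / (1 − 0.2824) = 3.855 mg/L

3.86 mg/L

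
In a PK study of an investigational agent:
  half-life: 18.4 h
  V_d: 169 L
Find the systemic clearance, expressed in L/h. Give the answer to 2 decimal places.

6.37 L/h

k = ln2 / t½ = 0.693147 / 18.4 = 0.03767 h⁻¹
CL = k × Vd = 0.03767 × 169 = 6.366 L/h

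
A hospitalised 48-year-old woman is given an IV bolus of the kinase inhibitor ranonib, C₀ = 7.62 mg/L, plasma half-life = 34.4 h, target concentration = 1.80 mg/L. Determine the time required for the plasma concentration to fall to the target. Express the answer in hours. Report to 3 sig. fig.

71.6 h

k = ln2 / t½ = 0.693147 / 34.4 = 0.02015 h⁻¹
t = ln(C₀ / C) / k = ln(7.620 / 1.80) / 0.02015
  = ln(4.233) / 0.02015 = 1.443 / 0.02015 = 71.61 h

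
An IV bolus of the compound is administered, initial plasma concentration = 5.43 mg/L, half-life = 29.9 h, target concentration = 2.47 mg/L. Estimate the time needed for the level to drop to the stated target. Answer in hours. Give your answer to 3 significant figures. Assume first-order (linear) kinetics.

34.0 h

k = ln2 / t½ = 0.693147 / 29.9 = 0.02318 h⁻¹
t = ln(C₀ / C) / k = ln(5.430 / 2.47) / 0.02318
  = ln(2.198) / 0.02318 = 0.7875 / 0.02318 = 33.97 h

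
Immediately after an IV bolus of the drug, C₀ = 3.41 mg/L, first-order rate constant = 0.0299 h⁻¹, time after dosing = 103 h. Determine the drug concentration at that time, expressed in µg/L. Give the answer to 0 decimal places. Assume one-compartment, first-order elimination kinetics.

157 µg/L

C = C₀ · e^(−k·t) = 3.410 × e^(−0.02990 × 103)
  = 3.410 × 0.04597 = 0.1568 mg/L
Convert: 0.1568 mg/L × 1000 = 156.8 µg/L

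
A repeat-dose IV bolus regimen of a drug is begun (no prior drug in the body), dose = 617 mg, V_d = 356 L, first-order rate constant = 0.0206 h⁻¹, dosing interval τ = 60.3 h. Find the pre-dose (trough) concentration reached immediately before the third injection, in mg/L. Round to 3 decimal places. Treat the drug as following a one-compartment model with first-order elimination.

C₀ per dose = Dose / Vd = 617 / 356 = 1.733 mg/L
Fraction remaining after one interval: r = e^(−kτ) = e^(−0.02060 × 60.3) = 0.2888
Before dose 3, 2 doses have been given (aged 1τ, 2τ).
C_trough = C₀ × (r + r²) = 1.733 × (0.2888 + 0.08341) = 0.6450 mg/L

0.645 mg/L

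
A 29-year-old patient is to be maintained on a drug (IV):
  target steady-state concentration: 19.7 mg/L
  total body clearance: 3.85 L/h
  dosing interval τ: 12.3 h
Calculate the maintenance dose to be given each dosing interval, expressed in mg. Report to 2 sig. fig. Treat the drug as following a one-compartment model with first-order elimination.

930 mg

At steady state, Dose/τ = Css × CL.
Dose = Css × CL × τ = 19.7 × 3.850 × 12.3 = 932.9 mg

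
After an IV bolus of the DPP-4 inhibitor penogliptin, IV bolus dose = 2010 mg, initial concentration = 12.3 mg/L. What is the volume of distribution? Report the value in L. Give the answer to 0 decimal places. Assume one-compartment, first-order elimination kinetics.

Vd = Dose / C₀ = 2010 / 12.3 = 163.4 L

163 L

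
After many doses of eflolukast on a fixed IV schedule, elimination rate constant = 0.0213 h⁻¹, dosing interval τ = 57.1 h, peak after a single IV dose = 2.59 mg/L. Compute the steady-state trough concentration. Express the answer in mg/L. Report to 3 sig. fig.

e^(−kτ) = e^(−0.02130 × 57.1) = 0.2963
Accumulation ratio R = 1 / (1 − e^(−kτ)) = 1 / (1 − 0.2963) = 1.421
Steady-state trough = C₀ × R × e^(−kτ) = 2.59 × 1.421 × 0.2963 = 1.090 mg/L

1.09 mg/L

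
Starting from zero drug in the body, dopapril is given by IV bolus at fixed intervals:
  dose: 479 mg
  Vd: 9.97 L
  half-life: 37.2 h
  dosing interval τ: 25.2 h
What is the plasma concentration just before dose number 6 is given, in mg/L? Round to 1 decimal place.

C₀ per dose = Dose / Vd = 479 / 9.97 = 48.04 mg/L
k = ln2 / t½ = 0.693147 / 37.2 = 0.01863 h⁻¹
Fraction remaining after one interval: r = e^(−kτ) = e^(−0.01863 × 25.2) = 0.6253
Before dose 6, 5 doses have been given (aged 1τ, 2τ, 3τ, 4τ, 5τ).
C_trough = C₀ × (r + r² + … + r^5) = C₀ × r(1−r^5)/(1−r)
        = 48.04 × 0.6253 × (1 − 0.09560) / (1 − 0.6253) = 72.51 mg/L

72.5 mg/L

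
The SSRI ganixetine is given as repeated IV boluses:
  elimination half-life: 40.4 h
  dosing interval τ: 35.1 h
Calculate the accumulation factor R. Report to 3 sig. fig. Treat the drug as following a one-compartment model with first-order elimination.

2.21

k = ln2 / t½ = 0.693147 / 40.4 = 0.01716 h⁻¹
e^(−kτ) = e^(−0.01716 × 35.1) = 0.5475
Accumulation ratio R = 1 / (1 − e^(−kτ)) = 1 / (1 − 0.5475) = 2.210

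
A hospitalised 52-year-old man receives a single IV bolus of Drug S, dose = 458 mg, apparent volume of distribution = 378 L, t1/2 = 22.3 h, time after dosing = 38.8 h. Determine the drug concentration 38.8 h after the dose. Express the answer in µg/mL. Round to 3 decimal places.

0.363 µg/mL

C₀ = Dose / Vd = 458.0 / 378 = 1.212 mg/L
k = ln2 / t½ = 0.693147 / 22.3 = 0.03108 h⁻¹
C = C₀ · e^(−k·t) = 1.212 × e^(−0.03108 × 38.8)
  = 1.212 × 0.2994 = 0.3629 mg/L
(0.3629 mg/L = 0.3629 µg/mL)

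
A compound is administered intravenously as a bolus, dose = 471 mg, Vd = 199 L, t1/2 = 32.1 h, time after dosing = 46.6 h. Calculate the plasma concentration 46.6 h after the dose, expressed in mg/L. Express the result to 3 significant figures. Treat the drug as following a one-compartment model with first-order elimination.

0.865 mg/L

C₀ = Dose / Vd = 471.0 / 199 = 2.367 mg/L
k = ln2 / t½ = 0.693147 / 32.1 = 0.02159 h⁻¹
C = C₀ · e^(−k·t) = 2.367 × e^(−0.02159 × 46.6)
  = 2.367 × 0.3656 = 0.8654 mg/L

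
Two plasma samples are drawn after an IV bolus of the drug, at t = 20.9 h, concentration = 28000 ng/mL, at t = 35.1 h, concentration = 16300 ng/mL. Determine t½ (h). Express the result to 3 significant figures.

k = ln(C₁/C₂) / (t₂ − t₁) = ln(28000/16300) / (35.1 − 20.9)
  = 0.5410 / 14.20 = 0.03810 h⁻¹
t½ = ln2 / k = 0.693147 / 0.03810 = 18.19 h

18.2 h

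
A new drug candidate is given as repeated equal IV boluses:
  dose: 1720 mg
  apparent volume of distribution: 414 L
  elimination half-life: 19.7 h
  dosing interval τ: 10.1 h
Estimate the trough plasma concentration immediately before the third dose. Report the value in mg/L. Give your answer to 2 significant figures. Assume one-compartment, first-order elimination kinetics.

5.0 mg/L

C₀ per dose = Dose / Vd = 1720 / 414 = 4.155 mg/L
k = ln2 / t½ = 0.693147 / 19.7 = 0.03519 h⁻¹
Fraction remaining after one interval: r = e^(−kτ) = e^(−0.03519 × 10.1) = 0.7009
Before dose 3, 2 doses have been given (aged 1τ, 2τ).
C_trough = C₀ × (r + r²) = 4.155 × (0.7009 + 0.4913) = 4.954 mg/L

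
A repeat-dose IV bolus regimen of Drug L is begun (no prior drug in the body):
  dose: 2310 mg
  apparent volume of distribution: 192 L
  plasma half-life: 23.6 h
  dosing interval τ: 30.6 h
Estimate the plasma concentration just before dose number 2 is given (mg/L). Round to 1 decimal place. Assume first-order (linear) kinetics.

4.9 mg/L

C₀ per dose = Dose / Vd = 2310 / 192 = 12.03 mg/L
k = ln2 / t½ = 0.693147 / 23.6 = 0.02937 h⁻¹
Fraction remaining after one interval: r = e^(−kτ) = e^(−0.02937 × 30.6) = 0.4071
Before dose 2, 1 dose has been given (aged 1τ).
C_trough = C₀ × r = 12.03 × 0.4071 = 4.897 mg/L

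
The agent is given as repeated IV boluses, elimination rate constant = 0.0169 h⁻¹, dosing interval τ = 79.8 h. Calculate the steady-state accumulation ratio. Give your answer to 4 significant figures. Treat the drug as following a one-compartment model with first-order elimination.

e^(−kτ) = e^(−0.01690 × 79.8) = 0.2596
Accumulation ratio R = 1 / (1 − e^(−kτ)) = 1 / (1 − 0.2596) = 1.351

1.351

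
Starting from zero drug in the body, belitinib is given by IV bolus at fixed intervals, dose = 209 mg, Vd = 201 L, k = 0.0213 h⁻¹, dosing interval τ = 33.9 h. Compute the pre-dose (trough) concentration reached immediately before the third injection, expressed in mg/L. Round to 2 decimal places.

C₀ per dose = Dose / Vd = 209 / 201 = 1.040 mg/L
Fraction remaining after one interval: r = e^(−kτ) = e^(−0.02130 × 33.9) = 0.4857
Before dose 3, 2 doses have been given (aged 1τ, 2τ).
C_trough = C₀ × (r + r²) = 1.040 × (0.4857 + 0.2359) = 0.7505 mg/L

0.75 mg/L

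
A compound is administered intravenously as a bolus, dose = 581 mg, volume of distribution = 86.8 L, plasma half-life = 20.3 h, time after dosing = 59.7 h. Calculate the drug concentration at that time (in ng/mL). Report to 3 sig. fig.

872 ng/mL

C₀ = Dose / Vd = 581.0 / 86.8 = 6.694 mg/L
k = ln2 / t½ = 0.693147 / 20.3 = 0.03415 h⁻¹
C = C₀ · e^(−k·t) = 6.694 × e^(−0.03415 × 59.7)
  = 6.694 × 0.1302 = 0.8716 mg/L
Convert: 0.8716 mg/L × 1000 = 871.6 ng/mL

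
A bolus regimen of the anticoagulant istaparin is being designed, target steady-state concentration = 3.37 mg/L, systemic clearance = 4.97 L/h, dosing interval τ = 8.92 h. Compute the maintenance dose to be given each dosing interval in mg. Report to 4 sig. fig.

At steady state, Dose/τ = Css × CL.
Dose = Css × CL × τ = 3.37 × 4.970 × 8.92 = 149.4 mg

149.4 mg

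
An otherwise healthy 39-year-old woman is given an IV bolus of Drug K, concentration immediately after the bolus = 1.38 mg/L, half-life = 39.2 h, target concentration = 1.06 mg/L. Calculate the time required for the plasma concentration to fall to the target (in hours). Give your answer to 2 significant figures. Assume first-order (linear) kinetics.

15 h

k = ln2 / t½ = 0.693147 / 39.2 = 0.01768 h⁻¹
t = ln(C₀ / C) / k = ln(1.380 / 1.06) / 0.01768
  = ln(1.302) / 0.01768 = 0.2639 / 0.01768 = 14.93 h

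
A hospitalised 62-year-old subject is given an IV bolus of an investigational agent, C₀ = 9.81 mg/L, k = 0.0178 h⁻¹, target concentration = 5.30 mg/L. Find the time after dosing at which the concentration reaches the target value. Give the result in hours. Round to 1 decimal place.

34.6 h

t = ln(C₀ / C) / k = ln(9.810 / 5.30) / 0.01780
  = ln(1.851) / 0.01780 = 0.6157 / 0.01780 = 34.59 h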